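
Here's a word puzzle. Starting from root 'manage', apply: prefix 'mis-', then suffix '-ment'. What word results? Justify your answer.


Step 1: Add prefix 'mis-' to 'manage' = 'mismanage'
Step 2: Add suffix '-ment' to 'mismanage' = 'mismanagement'

mismanagement


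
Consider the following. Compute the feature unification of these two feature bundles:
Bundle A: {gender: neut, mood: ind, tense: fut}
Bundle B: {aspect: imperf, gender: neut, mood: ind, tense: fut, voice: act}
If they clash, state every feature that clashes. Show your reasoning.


Compare features:
aspect: A=_ vs B=imperf -> unified: imperf
gender: A=neut vs B=neut -> unified: neut
mood: A=ind vs B=ind -> unified: ind
tense: A=fut vs B=fut -> unified: fut
voice: A=_ vs B=act -> unified: act
No clashes found.

Unified: {aspect: imperf, gender: neut, mood: ind, tense: fut, voice: act}


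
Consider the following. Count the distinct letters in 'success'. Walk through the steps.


Unique letters in 'success': {c, e, s, u} = 4 distinct letters.

4


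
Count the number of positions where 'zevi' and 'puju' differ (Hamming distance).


Alignment:
Position 1: 'z' vs 'p' = DIFFER
Position 2: 'e' vs 'u' = DIFFER
Position 3: 'v' vs 'j' = DIFFER
Position 4: 'i' vs 'u' = DIFFER
Total differences: 4

4


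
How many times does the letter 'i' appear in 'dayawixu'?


Letter 'i' in 'dayawixu': found at position(s) 6 = 1 occurrence(s).

1


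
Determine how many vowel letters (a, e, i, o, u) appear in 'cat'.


Vowels in 'cat': a = 1 vowels.

1


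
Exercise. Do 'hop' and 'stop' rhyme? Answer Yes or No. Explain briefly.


Rime (stressed vowel + following sounds) of 'hop': -op = /ɒp/
Rime of 'stop': -op = /ɒp/
/ɒp/ and /ɒp/ are the same ending sound, so the words rhyme.

Yes


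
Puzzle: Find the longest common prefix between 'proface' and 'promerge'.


Compare from the start: 3 characters match: 'pro'. Mismatch at position 4: 'f' vs 'm'.

pro


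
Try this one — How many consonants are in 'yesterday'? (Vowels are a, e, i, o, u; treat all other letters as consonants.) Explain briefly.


Consonants in 'yesterday': y, s, t, r, d, y = 6 consonants.

6


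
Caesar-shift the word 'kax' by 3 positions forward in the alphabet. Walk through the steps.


Shift each letter by 3: k -> n, a -> d, x -> a. Result: 'nda'.

nda


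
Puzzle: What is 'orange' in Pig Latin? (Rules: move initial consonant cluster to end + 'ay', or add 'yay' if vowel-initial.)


'orange' starts with a vowel, so add 'yay': 'orangeyay'.

orangeyay


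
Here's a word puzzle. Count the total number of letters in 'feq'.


Spell out 'feq' and number each letter: f(1), e(2), q(3). Total: 3 letters.

3


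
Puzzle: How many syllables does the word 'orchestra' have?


Break 'orchestra' into syllables: or-ches-tra -> or | ches | tra = 3 syllables

3 syllables


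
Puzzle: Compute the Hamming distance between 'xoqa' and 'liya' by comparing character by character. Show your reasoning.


Alignment:
Position 1: 'x' vs 'l' = DIFFER
Position 2: 'o' vs 'i' = DIFFER
Position 3: 'q' vs 'y' = DIFFER
Position 4: 'a' vs 'a' = match
Total differences: 3

3


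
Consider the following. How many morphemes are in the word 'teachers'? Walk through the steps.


Decomposition: teach (root) + -er (suffix) + -s (plural) = 3 morpheme(s)

3 morphemes


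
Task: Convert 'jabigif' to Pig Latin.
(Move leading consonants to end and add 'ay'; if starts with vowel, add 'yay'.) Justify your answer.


'jabigif': move consonant cluster 'j' to end and add 'ay': 'abigifjay'.

abigifjay


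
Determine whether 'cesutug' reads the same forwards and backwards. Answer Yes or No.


Forward: 'cesutug'
Reversed: 'gutusec'
They differ.

No


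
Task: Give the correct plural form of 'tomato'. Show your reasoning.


Apply rule: Add -es (consonant + o). 'tomato' becomes 'tomatoes'.

tomatoes


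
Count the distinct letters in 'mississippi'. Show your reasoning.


Unique letters in 'mississippi': {i, m, p, s} = 4 distinct letters.

4


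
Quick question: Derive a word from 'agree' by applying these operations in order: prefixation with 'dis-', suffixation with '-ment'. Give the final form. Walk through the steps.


Step 1: Add prefix 'dis-' to 'agree' = 'disagree'
Step 2: Add suffix '-ment' to 'disagree' = 'disagreement'

disagreement


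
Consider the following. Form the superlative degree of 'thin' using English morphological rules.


Apply superlative formation (double final consonant, add -est): 'thin' -> 'thinnest'.

thinnest


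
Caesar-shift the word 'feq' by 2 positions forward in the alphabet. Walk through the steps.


Shift each letter by 2: f -> h, e -> g, q -> s. Result: 'hgs'.

hgs


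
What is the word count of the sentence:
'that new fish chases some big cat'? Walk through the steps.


Split into words: that | new | fish | chases | some | big | cat = 7 words.

7


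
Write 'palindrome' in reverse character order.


Reverse 'palindrome' character by character: 'emordnilap'.

emordnilap


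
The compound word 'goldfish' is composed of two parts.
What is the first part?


Split 'goldfish' into 'gold' + 'fish'. The first part is 'gold'.

gold


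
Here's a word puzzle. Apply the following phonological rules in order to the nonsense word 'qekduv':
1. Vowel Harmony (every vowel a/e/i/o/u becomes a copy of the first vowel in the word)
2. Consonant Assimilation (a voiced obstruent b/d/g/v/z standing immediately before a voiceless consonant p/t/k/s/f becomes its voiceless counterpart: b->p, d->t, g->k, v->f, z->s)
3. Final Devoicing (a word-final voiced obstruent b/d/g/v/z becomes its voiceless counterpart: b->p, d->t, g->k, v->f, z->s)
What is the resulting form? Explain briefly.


Starting form: 'qekduv'
Rule 1: Vowel Harmony: all vowels become 'e' (matching first vowel). 'qekduv' -> 'qekdev'
Rule 2: Consonant Assimilation: no voiced obstruent (b/d/g/v/z) stands immediately before a voiceless consonant (p/t/k/s/f). No change.
Rule 3: Final Devoicing: word-final voiced obstruent 'v' becomes voiceless 'f'. 'qekdev' -> 'qekdef'
Final form: 'qekdef'

qekdef


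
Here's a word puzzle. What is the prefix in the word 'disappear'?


The word 'disappear' = 'dis' (prefix) + 'appear' (root). The prefix is 'dis'.

dis


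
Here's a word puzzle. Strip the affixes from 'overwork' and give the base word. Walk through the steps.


Remove prefix 'over' from 'overwork' to get root 'work'.

work


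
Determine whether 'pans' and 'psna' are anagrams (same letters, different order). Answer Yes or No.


Sorted letters of 'pans': 'anps'
Sorted letters of 'psna': 'anps'
They match.

Yes


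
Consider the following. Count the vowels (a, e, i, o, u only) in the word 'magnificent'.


Vowels in 'magnificent': a, i, i, e = 4 vowels.

4


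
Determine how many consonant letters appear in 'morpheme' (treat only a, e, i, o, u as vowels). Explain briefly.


Consonants in 'morpheme': m, r, p, h, m = 5 consonants.

5


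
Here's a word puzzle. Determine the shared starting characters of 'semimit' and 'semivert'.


Compare from the start: 4 characters match: 'semi'. Mismatch at position 5: 'm' vs 'v'.

semi


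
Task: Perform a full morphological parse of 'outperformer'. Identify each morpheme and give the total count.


Step 1: Identify prefix: 'out' (meaning: surpass)
Step 2: Identify root: 'perform'
Step 3: Identify suffix(es): 'er'
Decomposition: out- (prefix: surpass) + perform (root) + -er (suffix: one who)
Total morphemes: 3

3 morphemes (out- (prefix: surpass) + perform (root) + -er (suffix: one who))


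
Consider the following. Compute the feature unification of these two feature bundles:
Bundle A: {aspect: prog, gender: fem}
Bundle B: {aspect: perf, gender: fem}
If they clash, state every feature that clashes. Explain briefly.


Compare features:
aspect: A=prog vs B=perf -> CLASH
gender: A=fem vs B=fem -> unified: fem
Clash detected on feature 'aspect' (prog vs perf); unification fails.

CLASH on 'aspect' (prog vs perf)


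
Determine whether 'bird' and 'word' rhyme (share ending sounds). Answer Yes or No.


Rime (stressed vowel + following sounds) of 'bird': -ird = /ɜːrd/
Rime of 'word': -ord = /ɜːrd/
/ɜːrd/ and /ɜːrd/ are the same ending sound, so the words rhyme.

Yes


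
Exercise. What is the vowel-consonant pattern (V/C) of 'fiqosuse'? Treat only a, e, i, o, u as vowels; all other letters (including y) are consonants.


Letter mapping: f = C, i = V, q = C, o = V, s = C, u = V, s = C, e = V.

CVCVCVCV


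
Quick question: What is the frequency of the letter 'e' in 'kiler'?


Letter 'e' in 'kiler': found at position(s) 4 = 1 occurrence(s).

1


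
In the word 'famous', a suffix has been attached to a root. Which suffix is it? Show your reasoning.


The word 'famous' = 'fame' (root) + '-ous' (suffix). The suffix is '-ous'.

ous


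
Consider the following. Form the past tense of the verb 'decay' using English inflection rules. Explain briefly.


Apply rule: Add -ed. 'decay' becomes 'decayed'.

decayed


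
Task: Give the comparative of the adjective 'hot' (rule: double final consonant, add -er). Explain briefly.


Apply comparative formation (double final consonant, add -er): 'hot' -> 'hotter'.

hotter


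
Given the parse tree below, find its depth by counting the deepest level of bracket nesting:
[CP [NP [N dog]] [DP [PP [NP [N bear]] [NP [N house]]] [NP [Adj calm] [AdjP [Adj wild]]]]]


Count bracket nesting levels:
'[' at pos 0: depth = 1
'[' at pos 4: depth = 2
'[' at pos 8: depth = 3
'[' at pos 17: depth = 2
'[' at pos 21: depth = 3
'[' at pos 25: depth = 4
'[' at pos 29: depth = 5
'[' at pos 39: depth = 4
'[' at pos 43: depth = 5
'[' at pos 55: depth = 3
'[' at pos 59: depth = 4
'[' at pos 70: depth = 4
'[' at pos 76: depth = 5
Maximum depth reached: 5

5


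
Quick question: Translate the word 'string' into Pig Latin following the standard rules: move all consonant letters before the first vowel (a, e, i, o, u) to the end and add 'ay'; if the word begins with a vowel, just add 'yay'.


'string': move consonant cluster 'str' to end and add 'ay': 'ingstray'.

ingstray


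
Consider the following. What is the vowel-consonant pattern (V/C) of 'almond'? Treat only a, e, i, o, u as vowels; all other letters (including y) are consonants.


Letter mapping: a = V, l = C, m = C, o = V, n = C, d = C.

VCCVCC


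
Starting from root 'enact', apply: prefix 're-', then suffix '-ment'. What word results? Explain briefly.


Step 1: Add prefix 're-' to 'enact' = 'reenact'
Step 2: Add suffix '-ment' to 'reenact' = 'reenactment'

reenactment


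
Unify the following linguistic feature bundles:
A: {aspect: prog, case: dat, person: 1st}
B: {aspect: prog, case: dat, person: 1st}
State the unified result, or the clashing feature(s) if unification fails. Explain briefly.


Compare features:
aspect: A=prog vs B=prog -> unified: prog
case: A=dat vs B=dat -> unified: dat
person: A=1st vs B=1st -> unified: 1st
No clashes found.

Unified: {aspect: prog, case: dat, person: 1st}


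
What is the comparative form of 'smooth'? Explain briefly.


Apply comparative formation (add -er): 'smooth' -> 'smoother'.

smoother


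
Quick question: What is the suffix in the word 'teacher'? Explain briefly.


The word 'teacher' = 'teach' (root) + '-er' (suffix). The suffix is '-er'.

er


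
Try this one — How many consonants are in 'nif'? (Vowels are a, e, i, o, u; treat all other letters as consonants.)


Consonants in 'nif': n, f = 2 consonants.

2


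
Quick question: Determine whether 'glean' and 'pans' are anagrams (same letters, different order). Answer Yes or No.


Sorted letters of 'glean': 'aegln'
Sorted letters of 'pans': 'anps'
They do not match.

No


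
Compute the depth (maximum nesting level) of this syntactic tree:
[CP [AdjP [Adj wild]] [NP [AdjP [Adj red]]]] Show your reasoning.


Count bracket nesting levels:
'[' at pos 0: depth = 1
'[' at pos 4: depth = 2
'[' at pos 10: depth = 3
'[' at pos 22: depth = 2
'[' at pos 26: depth = 3
'[' at pos 32: depth = 4
Maximum depth reached: 4

4


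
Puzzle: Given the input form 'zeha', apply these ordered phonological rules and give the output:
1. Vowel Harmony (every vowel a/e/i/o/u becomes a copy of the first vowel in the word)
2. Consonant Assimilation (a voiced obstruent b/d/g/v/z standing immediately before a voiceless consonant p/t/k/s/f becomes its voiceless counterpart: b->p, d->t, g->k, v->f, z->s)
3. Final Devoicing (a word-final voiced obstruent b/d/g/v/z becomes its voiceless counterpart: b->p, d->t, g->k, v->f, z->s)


Starting form: 'zeha'
Rule 1: Vowel Harmony: all vowels become 'e' (matching first vowel). 'zeha' -> 'zehe'
Rule 2: Consonant Assimilation: no voiced obstruent (b/d/g/v/z) stands immediately before a voiceless consonant (p/t/k/s/f). No change.
Rule 3: Final Devoicing: the word ends in the vowel 'e', not a consonant. No change.
Final form: 'zehe'

zehe


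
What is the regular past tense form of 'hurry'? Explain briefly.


Apply rule: Change -y to -ied. 'hurry' becomes 'hurried'.

hurried


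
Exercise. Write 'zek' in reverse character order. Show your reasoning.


Reverse 'zek' character by character: 'kez'.

kez


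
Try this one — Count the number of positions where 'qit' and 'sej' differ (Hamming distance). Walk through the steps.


Alignment:
Position 1: 'q' vs 's' = DIFFER
Position 2: 'i' vs 'e' = DIFFER
Position 3: 't' vs 'j' = DIFFER
Total differences: 3

3


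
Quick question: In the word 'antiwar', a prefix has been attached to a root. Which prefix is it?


The word 'antiwar' = 'anti' (prefix) + 'war' (root). The prefix is 'anti'.

anti


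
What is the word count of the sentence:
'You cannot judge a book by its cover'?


Split into words: You | cannot | judge | a | book | by | its | cover = 8 words.

8


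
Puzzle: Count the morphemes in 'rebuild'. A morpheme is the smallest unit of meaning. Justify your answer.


Decomposition: re- (prefix) + build (root) = 2 morpheme(s)

2 morphemes


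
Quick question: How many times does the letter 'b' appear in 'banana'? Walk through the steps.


Letter 'b' in 'banana': found at position(s) 1 = 1 occurrence(s).

1


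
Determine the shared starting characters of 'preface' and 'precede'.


Compare from the start: 3 characters match: 'pre'. Mismatch at position 4: 'f' vs 'c'.

pre


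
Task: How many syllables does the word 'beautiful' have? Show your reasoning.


Break 'beautiful' into syllables: beau-ti-ful -> beau | ti | ful = 3 syllables

3 syllables


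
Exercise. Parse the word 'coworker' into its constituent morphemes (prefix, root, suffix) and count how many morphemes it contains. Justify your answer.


Step 1: Identify prefix: 'co' (meaning: together)
Step 2: Identify root: 'work'
Step 3: Identify suffix(es): 'er'
Decomposition: co- (prefix: together) + work (root) + -er (suffix: one who)
Total morphemes: 3

3 morphemes (co- (prefix: together) + work (root) + -er (suffix: one who))


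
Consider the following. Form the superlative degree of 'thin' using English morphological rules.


Apply superlative formation (double final consonant, add -est): 'thin' -> 'thinnest'.

thinnest


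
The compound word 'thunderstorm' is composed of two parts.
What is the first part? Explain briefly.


Split 'thunderstorm' into 'thunder' + 'storm'. The first part is 'thunder'.

thunder


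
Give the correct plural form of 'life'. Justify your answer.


Apply rule: Change -fe to -ves. 'life' becomes 'lives'.

lives


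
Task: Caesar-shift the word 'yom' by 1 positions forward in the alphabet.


Shift each letter by 1: y -> z, o -> p, m -> n. Result: 'zpn'.

zpn


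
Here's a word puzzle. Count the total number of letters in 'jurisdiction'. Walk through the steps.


Spell out 'jurisdiction' and number each letter: j(1), u(2), r(3), i(4), s(5), d(6), i(7), c(8), t(9), i(10), o(11), n(12). Total: 12 letters.

12


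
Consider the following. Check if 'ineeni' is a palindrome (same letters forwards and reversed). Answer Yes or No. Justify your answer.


Forward: 'ineeni'
Reversed: 'ineeni'
They are identical.

Yes


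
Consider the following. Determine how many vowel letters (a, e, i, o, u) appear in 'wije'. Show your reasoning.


Vowels in 'wije': i, e = 2 vowels.

2


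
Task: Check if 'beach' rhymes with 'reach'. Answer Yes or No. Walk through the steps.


Rime (stressed vowel + following sounds) of 'beach': -each = /iːtʃ/
Rime of 'reach': -each = /iːtʃ/
/iːtʃ/ and /iːtʃ/ are the same ending sound, so the words rhyme.

Yes


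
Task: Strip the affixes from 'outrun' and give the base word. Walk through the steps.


Remove prefix 'out' from 'outrun' to get root 'run'.

run


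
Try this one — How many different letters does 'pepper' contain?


Unique letters in 'pepper': {e, p, r} = 3 distinct letters.

3


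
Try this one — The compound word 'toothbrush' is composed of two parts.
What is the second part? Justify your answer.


Split 'toothbrush' into 'tooth' + 'brush'. The second part is 'brush'.

brush


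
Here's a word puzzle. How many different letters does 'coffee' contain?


Unique letters in 'coffee': {c, e, f, o} = 4 distinct letters.

4


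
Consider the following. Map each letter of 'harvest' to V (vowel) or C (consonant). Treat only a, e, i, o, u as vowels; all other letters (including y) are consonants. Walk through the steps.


Letter mapping: h = C, a = V, r = C, v = C, e = V, s = C, t = C.

CVCCVCC


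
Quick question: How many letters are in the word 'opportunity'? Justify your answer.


Spell out 'opportunity' and number each letter: o(1), p(2), p(3), o(4), r(5), t(6), u(7), n(8), i(9), t(10), y(11). Total: 11 letters.

11


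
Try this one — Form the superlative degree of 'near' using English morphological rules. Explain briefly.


Apply superlative formation (add -est): 'near' -> 'nearest'.

nearest


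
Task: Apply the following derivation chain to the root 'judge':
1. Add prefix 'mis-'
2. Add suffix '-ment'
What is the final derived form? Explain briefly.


Step 1: Add prefix 'mis-' to 'judge' = 'misjudge'
Step 2: Add suffix '-ment' to 'misjudge' = 'misjudgment'

misjudgment


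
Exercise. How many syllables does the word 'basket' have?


Break 'basket' into syllables: bas-ket -> bas | ket = 2 syllables

2 syllables


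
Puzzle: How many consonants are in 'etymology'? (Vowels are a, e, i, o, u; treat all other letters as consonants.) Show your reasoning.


Consonants in 'etymology': t, y, m, l, g, y = 6 consonants.

6


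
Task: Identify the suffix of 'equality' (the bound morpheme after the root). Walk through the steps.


The word 'equality' = 'equal' (root) + '-ity' (suffix). The suffix is '-ity'.

ity


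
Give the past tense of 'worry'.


Apply rule: Change -y to -ied. 'worry' becomes 'worried'.

worried


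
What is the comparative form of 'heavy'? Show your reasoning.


Apply comparative formation (consonant + y: change y to i, add -er): 'heavy' -> 'heavier'.

heavier


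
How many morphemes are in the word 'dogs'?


Decomposition: dog (root) + -s (plural) = 2 morpheme(s)

2 morphemes


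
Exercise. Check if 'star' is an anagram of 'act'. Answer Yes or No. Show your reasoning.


Sorted letters of 'star': 'arst'
Sorted letters of 'act': 'act'
They do not match.

No


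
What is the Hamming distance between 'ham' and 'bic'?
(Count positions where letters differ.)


Alignment:
Position 1: 'h' vs 'b' = DIFFER
Position 2: 'a' vs 'i' = DIFFER
Position 3: 'm' vs 'c' = DIFFER
Total differences: 3

3


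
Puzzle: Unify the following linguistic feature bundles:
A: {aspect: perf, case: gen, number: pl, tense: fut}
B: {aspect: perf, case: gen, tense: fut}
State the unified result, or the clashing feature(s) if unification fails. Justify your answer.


Compare features:
aspect: A=perf vs B=perf -> unified: perf
case: A=gen vs B=gen -> unified: gen
number: A=pl vs B=_ -> unified: pl
tense: A=fut vs B=fut -> unified: fut
No clashes found.

Unified: {aspect: perf, case: gen, number: pl, tense: fut}


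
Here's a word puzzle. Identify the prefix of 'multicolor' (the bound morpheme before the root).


The word 'multicolor' = 'multi' (prefix) + 'color' (root). The prefix is 'multi'.

multi


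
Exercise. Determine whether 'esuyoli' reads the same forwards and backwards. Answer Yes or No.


Forward: 'esuyoli'
Reversed: 'iloyuse'
They differ.

No


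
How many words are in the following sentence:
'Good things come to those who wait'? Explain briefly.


Split into words: Good | things | come | to | those | who | wait = 7 words.

7


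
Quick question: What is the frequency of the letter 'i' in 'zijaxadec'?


Letter 'i' in 'zijaxadec': found at position(s) 2 = 1 occurrence(s).

1


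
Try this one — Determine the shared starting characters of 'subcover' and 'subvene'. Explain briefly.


Compare from the start: 3 characters match: 'sub'. Mismatch at position 4: 'c' vs 'v'.

sub


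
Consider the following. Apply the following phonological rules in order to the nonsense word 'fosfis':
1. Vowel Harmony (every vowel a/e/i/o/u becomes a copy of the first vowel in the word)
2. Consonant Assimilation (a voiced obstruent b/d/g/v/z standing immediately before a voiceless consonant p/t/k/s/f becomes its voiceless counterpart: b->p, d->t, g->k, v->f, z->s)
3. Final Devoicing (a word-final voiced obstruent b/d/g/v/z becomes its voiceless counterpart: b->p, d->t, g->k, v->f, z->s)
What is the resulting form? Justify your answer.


Starting form: 'fosfis'
Rule 1: Vowel Harmony: all vowels become 'o' (matching first vowel). 'fosfis' -> 'fosfos'
Rule 2: Consonant Assimilation: no voiced obstruent (b/d/g/v/z) stands immediately before a voiceless consonant (p/t/k/s/f). No change.
Rule 3: Final Devoicing: final consonant 's' is not one of the voiced obstruents b/d/g/v/z. No change.
Final form: 'fosfos'

fosfos


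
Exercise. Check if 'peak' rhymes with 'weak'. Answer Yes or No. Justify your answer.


Rime (stressed vowel + following sounds) of 'peak': -eak = /iːk/
Rime of 'weak': -eak = /iːk/
/iːk/ and /iːk/ are the same ending sound, so the words rhyme.

Yes


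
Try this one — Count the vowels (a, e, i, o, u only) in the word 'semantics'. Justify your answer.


Vowels in 'semantics': e, a, i = 3 vowels.

3


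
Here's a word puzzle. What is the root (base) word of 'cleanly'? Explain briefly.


Remove suffix '-ly' from 'cleanly' to get root 'clean'.

clean


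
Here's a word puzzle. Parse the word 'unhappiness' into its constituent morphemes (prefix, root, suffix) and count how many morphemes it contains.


Step 1: Identify prefix: 'un' (meaning: not/reverse)
Step 2: Identify root: 'happy'
Step 3: Identify suffix(es): 'ness'
Decomposition: un- (prefix: not/reverse) + happy (root) + -ness (suffix: state of)
Total morphemes: 3

3 morphemes (un- (prefix: not/reverse) + happy (root) + -ness (suffix: state of))


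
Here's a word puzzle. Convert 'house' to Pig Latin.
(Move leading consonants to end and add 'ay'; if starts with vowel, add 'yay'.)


'house': move consonant cluster 'h' to end and add 'ay': 'ousehay'.

ousehay


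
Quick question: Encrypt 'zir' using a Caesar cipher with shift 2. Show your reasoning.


Shift each letter by 2: z -> b, i -> k, r -> t. Result: 'bkt'.

bkt


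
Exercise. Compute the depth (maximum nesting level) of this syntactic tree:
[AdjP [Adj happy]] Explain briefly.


Count bracket nesting levels:
'[' at pos 0: depth = 1
'[' at pos 6: depth = 2
Maximum depth reached: 2

2


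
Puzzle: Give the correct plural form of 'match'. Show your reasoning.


Apply rule: Add -es (sibilant/fricative ending). 'match' becomes 'matches'.

matches


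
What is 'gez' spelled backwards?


Reverse 'gez' character by character: 'zeg'.

zeg


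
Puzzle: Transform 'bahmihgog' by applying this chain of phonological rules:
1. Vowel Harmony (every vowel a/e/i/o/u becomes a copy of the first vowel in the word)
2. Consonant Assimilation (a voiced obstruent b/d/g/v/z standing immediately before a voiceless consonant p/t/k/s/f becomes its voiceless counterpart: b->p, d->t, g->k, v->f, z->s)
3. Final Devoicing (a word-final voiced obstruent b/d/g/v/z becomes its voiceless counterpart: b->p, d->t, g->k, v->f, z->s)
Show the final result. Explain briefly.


Starting form: 'bahmihgog'
Rule 1: Vowel Harmony: all vowels become 'a' (matching first vowel). 'bahmihgog' -> 'bahmahgag'
Rule 2: Consonant Assimilation: no voiced obstruent (b/d/g/v/z) stands immediately before a voiceless consonant (p/t/k/s/f). No change.
Rule 3: Final Devoicing: word-final voiced obstruent 'g' becomes voiceless 'k'. 'bahmahgag' -> 'bahmahgak'
Final form: 'bahmahgak'

bahmahgak


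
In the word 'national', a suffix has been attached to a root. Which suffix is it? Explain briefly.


The word 'national' = 'nation' (root) + '-al' (suffix). The suffix is '-al'.

al


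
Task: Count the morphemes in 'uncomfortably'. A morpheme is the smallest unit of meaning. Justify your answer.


Decomposition: un- (prefix) + comfort (root) + -able (suffix) + -ly (suffix) = 4 morpheme(s)

4 morphemes


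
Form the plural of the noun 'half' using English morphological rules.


Apply rule: Change -f to -ves. 'half' becomes 'halves'.

halves


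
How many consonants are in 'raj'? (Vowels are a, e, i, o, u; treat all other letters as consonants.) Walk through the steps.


Consonants in 'raj': r, j = 2 consonants.

2


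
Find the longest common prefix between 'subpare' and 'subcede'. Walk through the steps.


Compare from the start: 3 characters match: 'sub'. Mismatch at position 4: 'p' vs 'c'.

sub


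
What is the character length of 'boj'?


Spell out 'boj' and number each letter: b(1), o(2), j(3). Total: 3 letters.

3


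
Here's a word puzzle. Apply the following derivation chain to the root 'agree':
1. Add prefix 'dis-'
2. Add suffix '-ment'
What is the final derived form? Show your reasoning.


Step 1: Add prefix 'dis-' to 'agree' = 'disagree'
Step 2: Add suffix '-ment' to 'disagree' = 'disagreement'

disagreement


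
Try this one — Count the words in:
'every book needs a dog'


Split into words: every | book | needs | a | dog = 5 words.

5


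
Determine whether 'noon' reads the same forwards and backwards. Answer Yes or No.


Forward: 'noon'
Reversed: 'noon'
They are identical.

Yes


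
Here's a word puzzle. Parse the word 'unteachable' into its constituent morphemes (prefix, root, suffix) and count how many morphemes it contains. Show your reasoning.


Step 1: Identify prefix: 'un' (meaning: not/reverse)
Step 2: Identify root: 'teach'
Step 3: Identify suffix(es): 'able'
Decomposition: un- (prefix: not/reverse) + teach (root) + -able (suffix: capable of)
Total morphemes: 3

3 morphemes (un- (prefix: not/reverse) + teach (root) + -able (suffix: capable of))


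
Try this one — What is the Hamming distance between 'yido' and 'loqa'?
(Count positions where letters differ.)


Alignment:
Position 1: 'y' vs 'l' = DIFFER
Position 2: 'i' vs 'o' = DIFFER
Position 3: 'd' vs 'q' = DIFFER
Position 4: 'o' vs 'a' = DIFFER
Total differences: 4

4


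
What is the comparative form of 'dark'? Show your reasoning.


Apply comparative formation (add -er): 'dark' -> 'darker'.

darker


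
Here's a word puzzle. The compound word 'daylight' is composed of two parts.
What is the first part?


Split 'daylight' into 'day' + 'light'. The first part is 'day'.

day


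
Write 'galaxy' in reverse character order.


Reverse 'galaxy' character by character: 'yxalag'.

yxalag


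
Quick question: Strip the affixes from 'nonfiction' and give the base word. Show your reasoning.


Remove prefix 'non' from 'nonfiction' to get root 'fiction'.

fiction


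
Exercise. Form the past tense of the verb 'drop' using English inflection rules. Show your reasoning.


Apply rule: Double final consonant and add -ed. 'drop' becomes 'dropped'.

dropped


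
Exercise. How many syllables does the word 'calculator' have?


Break 'calculator' into syllables: cal-cu-la-tor -> cal | cu | la | tor = 4 syllables

4 syllables


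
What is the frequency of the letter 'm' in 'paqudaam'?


Letter 'm' in 'paqudaam': found at position(s) 8 = 1 occurrence(s).

1


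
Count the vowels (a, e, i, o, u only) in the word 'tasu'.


Vowels in 'tasu': a, u = 2 vowels.

2


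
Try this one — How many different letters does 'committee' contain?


Unique letters in 'committee': {c, e, i, m, o, t} = 6 distinct letters.

6


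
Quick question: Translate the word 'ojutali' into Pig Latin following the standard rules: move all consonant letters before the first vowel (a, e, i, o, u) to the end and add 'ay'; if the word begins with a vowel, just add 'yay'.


'ojutali' starts with a vowel, so add 'yay': 'ojutaliyay'.

ojutaliyay


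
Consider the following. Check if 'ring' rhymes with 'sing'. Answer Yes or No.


Rime (stressed vowel + following sounds) of 'ring': -ing = /ɪŋ/
Rime of 'sing': -ing = /ɪŋ/
/ɪŋ/ and /ɪŋ/ are the same ending sound, so the words rhyme.

Yes


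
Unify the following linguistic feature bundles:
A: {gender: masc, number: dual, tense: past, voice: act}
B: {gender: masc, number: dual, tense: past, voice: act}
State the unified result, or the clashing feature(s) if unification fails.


Compare features:
gender: A=masc vs B=masc -> unified: masc
number: A=dual vs B=dual -> unified: dual
tense: A=past vs B=past -> unified: past
voice: A=act vs B=act -> unified: act
No clashes found.

Unified: {gender: masc, number: dual, tense: past, voice: act}


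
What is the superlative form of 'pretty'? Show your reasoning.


Apply superlative formation (consonant + y: change y to i, add -est): 'pretty' -> 'prettiest'.

prettiest


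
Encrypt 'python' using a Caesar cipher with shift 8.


Shift each letter by 8: p -> x, y -> g, t -> b, h -> p, o -> w, n -> v. Result: 'xgbpwv'.

xgbpwv


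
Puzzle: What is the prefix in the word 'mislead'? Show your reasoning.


The word 'mislead' = 'mis' (prefix) + 'lead' (root). The prefix is 'mis'.

mis


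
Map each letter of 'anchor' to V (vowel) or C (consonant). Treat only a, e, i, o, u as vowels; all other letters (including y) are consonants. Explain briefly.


Letter mapping: a = V, n = C, c = C, h = C, o = V, r = C.

VCCCVC


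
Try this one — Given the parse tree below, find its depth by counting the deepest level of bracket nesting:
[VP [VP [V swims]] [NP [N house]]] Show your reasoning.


Count bracket nesting levels:
'[' at pos 0: depth = 1
'[' at pos 4: depth = 2
'[' at pos 8: depth = 3
'[' at pos 19: depth = 2
'[' at pos 23: depth = 3
Maximum depth reached: 3

3


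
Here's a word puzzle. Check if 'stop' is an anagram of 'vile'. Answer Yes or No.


Sorted letters of 'stop': 'opst'
Sorted letters of 'vile': 'eilv'
They do not match.

No


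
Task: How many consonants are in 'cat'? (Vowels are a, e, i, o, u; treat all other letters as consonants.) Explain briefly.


Consonants in 'cat': c, t = 2 consonants.

2


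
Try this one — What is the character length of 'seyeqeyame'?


Spell out 'seyeqeyame' and number each letter: s(1), e(2), y(3), e(4), q(5), e(6), y(7), a(8), m(9), e(10). Total: 10 letters.

10


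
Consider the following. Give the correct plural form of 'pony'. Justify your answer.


Apply rule: Change -y to -ies (consonant + y). 'pony' becomes 'ponies'.

ponies


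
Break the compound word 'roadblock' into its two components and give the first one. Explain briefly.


Split 'roadblock' into 'road' + 'block'. The first part is 'road'.

road


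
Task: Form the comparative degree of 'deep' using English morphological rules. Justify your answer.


Apply comparative formation (add -er): 'deep' -> 'deeper'.

deeper


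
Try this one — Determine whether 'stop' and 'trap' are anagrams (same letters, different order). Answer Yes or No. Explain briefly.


Sorted letters of 'stop': 'opst'
Sorted letters of 'trap': 'aprt'
They do not match.

No


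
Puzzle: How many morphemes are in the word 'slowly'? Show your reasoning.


Decomposition: slow (root) + -ly (suffix) = 2 morpheme(s)

2 morphemes


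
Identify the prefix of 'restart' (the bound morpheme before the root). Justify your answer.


The word 'restart' = 're' (prefix) + 'start' (root). The prefix is 're'.

re


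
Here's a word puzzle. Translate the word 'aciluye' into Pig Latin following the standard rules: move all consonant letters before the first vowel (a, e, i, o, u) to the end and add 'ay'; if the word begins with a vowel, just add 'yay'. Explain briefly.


'aciluye' starts with a vowel, so add 'yay': 'aciluyeyay'.

aciluyeyay


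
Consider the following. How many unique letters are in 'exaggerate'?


Unique letters in 'exaggerate': {a, e, g, r, t, x} = 6 distinct letters.

6


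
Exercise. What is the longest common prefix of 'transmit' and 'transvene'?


Compare from the start: 5 characters match: 'trans'. Mismatch at position 6: 'm' vs 'v'.

trans


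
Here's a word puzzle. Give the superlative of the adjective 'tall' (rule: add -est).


Apply superlative formation (add -est): 'tall' -> 'tallest'.

tallest


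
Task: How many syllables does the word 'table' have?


Break 'table' into syllables: ta-ble -> ta | ble = 2 syllables

2 syllables


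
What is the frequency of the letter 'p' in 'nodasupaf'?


Letter 'p' in 'nodasupaf': found at position(s) 7 = 1 occurrence(s).

1


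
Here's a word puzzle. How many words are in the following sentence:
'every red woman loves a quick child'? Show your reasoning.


Split into words: every | red | woman | loves | a | quick | child = 7 words.

7


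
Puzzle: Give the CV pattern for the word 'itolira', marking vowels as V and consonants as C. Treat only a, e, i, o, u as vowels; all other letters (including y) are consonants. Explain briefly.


Letter mapping: i = V, t = C, o = V, l = C, i = V, r = C, a = V.

VCVCVCV


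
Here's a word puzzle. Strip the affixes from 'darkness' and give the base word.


Remove suffix '-ness' from 'darkness' to get root 'dark'.

dark


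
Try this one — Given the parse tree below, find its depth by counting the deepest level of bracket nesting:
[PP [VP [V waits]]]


Count bracket nesting levels:
'[' at pos 0: depth = 1
'[' at pos 4: depth = 2
'[' at pos 8: depth = 3
Maximum depth reached: 3

3


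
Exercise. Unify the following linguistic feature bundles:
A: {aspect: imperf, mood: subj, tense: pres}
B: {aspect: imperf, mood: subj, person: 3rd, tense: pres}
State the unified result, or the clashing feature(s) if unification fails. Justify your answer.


Compare features:
aspect: A=imperf vs B=imperf -> unified: imperf
mood: A=subj vs B=subj -> unified: subj
person: A=_ vs B=3rd -> unified: 3rd
tense: A=pres vs B=pres -> unified: pres
No clashes found.

Unified: {aspect: imperf, mood: subj, person: 3rd, tense: pres}


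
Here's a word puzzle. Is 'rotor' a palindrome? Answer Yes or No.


Forward: 'rotor'
Reversed: 'rotor'
They are identical.

Yes


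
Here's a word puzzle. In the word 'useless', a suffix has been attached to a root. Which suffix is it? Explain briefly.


The word 'useless' = 'use' (root) + '-less' (suffix). The suffix is '-less'.

less


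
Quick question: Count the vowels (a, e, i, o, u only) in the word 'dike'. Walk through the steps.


Vowels in 'dike': i, e = 2 vowels.

2


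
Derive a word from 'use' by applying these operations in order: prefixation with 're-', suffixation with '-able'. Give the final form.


Step 1: Add prefix 're-' to 'use' = 'reuse'
Step 2: Add suffix '-able' to 'reuse' = 'reusable'

reusable


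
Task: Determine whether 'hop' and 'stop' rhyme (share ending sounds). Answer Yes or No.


Rime (stressed vowel + following sounds) of 'hop': -op = /ɒp/
Rime of 'stop': -op = /ɒp/
/ɒp/ and /ɒp/ are the same ending sound, so the words rhyme.

Yes


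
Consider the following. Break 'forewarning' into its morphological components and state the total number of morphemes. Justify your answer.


Step 1: Identify prefix: 'fore' (meaning: before/front)
Step 2: Identify root: 'warn'
Step 3: Identify suffix(es): 'ing'
Decomposition: fore- (prefix: before/front) + warn (root) + -ing (suffix: ongoing action)
Total morphemes: 3

3 morphemes (fore- (prefix: before/front) + warn (root) + -ing (suffix: ongoing action))


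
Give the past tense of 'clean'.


Apply rule: Add -ed. 'clean' becomes 'cleaned'.

cleaned


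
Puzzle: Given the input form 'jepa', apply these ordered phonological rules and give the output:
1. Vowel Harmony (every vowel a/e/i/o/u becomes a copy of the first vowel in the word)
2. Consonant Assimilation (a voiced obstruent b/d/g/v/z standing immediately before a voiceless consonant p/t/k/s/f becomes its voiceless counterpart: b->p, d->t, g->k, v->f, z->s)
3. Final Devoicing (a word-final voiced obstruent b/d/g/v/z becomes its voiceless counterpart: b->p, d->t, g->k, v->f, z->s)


Starting form: 'jepa'
Rule 1: Vowel Harmony: all vowels become 'e' (matching first vowel). 'jepa' -> 'jepe'
Rule 2: Consonant Assimilation: no voiced obstruent (b/d/g/v/z) stands immediately before a voiceless consonant (p/t/k/s/f). No change.
Rule 3: Final Devoicing: the word ends in the vowel 'e', not a consonant. No change.
Final form: 'jepe'

jepe


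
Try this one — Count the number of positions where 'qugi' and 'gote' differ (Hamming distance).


Alignment:
Position 1: 'q' vs 'g' = DIFFER
Position 2: 'u' vs 'o' = DIFFER
Position 3: 'g' vs 't' = DIFFER
Position 4: 'i' vs 'e' = DIFFER
Total differences: 4

4


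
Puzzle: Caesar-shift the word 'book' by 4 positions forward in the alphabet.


Shift each letter by 4: b -> f, o -> s, o -> s, k -> o. Result: 'fsso'.

fsso


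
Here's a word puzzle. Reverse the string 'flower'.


Reverse 'flower' character by character: 'rewolf'.

rewolf


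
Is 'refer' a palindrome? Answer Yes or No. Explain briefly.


Forward: 'refer'
Reversed: 'refer'
They are identical.

Yes


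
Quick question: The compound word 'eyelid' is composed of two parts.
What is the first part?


Split 'eyelid' into 'eye' + 'lid'. The first part is 'eye'.

eye


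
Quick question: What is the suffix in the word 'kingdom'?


The word 'kingdom' = 'king' (root) + '-dom' (suffix). The suffix is '-dom'.

dom


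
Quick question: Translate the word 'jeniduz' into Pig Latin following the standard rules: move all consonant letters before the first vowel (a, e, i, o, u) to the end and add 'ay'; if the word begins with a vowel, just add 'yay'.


'jeniduz': move consonant cluster 'j' to end and add 'ay': 'eniduzjay'.

eniduzjay


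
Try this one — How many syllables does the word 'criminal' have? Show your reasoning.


Break 'criminal' into syllables: crim-i-nal -> crim | i | nal = 3 syllables

3 syllables


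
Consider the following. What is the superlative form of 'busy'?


Apply superlative formation (consonant + y: change y to i, add -est): 'busy' -> 'busiest'.

busiest


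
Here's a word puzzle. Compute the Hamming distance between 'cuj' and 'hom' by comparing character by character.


Alignment:
Position 1: 'c' vs 'h' = DIFFER
Position 2: 'u' vs 'o' = DIFFER
Position 3: 'j' vs 'm' = DIFFER
Total differences: 3

3
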